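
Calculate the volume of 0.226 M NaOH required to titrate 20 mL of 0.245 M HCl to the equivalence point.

At equivalence: moles acid = moles base. moles HCl = 0.245 × 20/1000 = 0.0049 mol. V_base = moles / 0.226 × 1000 = 21.7 mL.

V_{base} = 21.7 mL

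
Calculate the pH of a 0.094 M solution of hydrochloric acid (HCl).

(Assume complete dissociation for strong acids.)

[H⁺] = 0.094 M for strong acid. pH = -log[H⁺] = -log(0.094)

pH = 1.03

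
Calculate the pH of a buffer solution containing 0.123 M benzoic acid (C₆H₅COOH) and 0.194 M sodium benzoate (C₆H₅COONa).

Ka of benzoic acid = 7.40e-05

pKa = -log(7.40e-05) = 4.13. pH = pKa + log([A⁻]/[HA]) = 4.13 + log(0.194/0.123)

pH = 4.33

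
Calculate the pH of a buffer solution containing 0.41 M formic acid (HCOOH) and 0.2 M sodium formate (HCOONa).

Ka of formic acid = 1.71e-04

pKa = -log(1.71e-04) = 3.77. pH = pKa + log([A⁻]/[HA]) = 3.77 + log(0.2/0.41)

pH = 3.46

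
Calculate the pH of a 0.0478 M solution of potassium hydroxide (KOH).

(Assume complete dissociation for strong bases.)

[OH⁻] = 0.0478 M for strong base. pOH = -log[OH⁻] = 1.32, pH = 14 - pOH

pH = 12.68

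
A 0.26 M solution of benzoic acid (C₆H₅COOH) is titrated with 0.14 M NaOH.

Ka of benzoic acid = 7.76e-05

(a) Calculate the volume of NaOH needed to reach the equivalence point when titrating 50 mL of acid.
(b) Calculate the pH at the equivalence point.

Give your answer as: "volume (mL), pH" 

moles acid = 0.26 × 50/1000 = 0.013 mol; V_base = moles/0.14 × 1000 = 92.9 mL. At equivalence only the conjugate base is present: [A⁻] = 0.013/0.143 = 9.1000e-02 M. Kb = Kw/Ka = 1.29e-10; [OH⁻] = √(Kb × [A⁻]) = 3.4244e-06; pOH = 5.47; pH = 14 - pOH = 8.53.

V = 92.9 mL, pH = 8.53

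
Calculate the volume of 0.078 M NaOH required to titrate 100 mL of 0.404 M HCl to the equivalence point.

At equivalence: moles acid = moles base. moles HCl = 0.404 × 100/1000 = 0.0404 mol. V_base = moles / 0.078 × 1000 = 517.9 mL.

V_{base} = 517.9 mL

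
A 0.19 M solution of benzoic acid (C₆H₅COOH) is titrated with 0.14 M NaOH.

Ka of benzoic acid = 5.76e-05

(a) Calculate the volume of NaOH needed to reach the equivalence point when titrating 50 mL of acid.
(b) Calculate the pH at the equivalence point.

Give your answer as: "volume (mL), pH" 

moles acid = 0.19 × 50/1000 = 0.0095 mol; V_base = moles/0.14 × 1000 = 67.9 mL. At equivalence only the conjugate base is present: [A⁻] = 0.0095/0.118 = 8.0606e-02 M. Kb = Kw/Ka = 1.74e-10; [OH⁻] = √(Kb × [A⁻]) = 3.7409e-06; pOH = 5.43; pH = 14 - pOH = 8.57.

V = 67.9 mL, pH = 8.57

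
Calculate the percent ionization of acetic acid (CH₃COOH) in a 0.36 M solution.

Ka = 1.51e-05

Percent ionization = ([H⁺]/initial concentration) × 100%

Using Ka equilibrium: x² + Ka×x - Ka×C = 0. Solving: [H⁺] = 2.3240e-03. Percent = (2.3240e-03/0.36) × 100

Percent ionization = 0.646%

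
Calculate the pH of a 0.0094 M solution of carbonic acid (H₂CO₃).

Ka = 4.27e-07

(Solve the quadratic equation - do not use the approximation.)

x² + Ka×x - Ka×C = 0. Using quadratic formula: [H⁺] = 6.3141e-05

pH = 4.20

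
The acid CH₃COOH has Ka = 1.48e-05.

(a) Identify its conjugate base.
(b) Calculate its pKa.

(a) The conjugate base is formed by removing one H⁺ from CH₃COOH, giving CH₃COO⁻. (b) pKa = -log(Ka) = -log(1.48e-05) = 4.83.

Conjugate base: CH₃COO⁻; pK_a = 4.83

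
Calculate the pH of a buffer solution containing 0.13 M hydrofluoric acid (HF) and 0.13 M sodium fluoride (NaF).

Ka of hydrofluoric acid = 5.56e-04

pKa = -log(5.56e-04) = 3.25. pH = pKa + log([A⁻]/[HA]) = 3.25 + log(0.13/0.13)

pH = 3.25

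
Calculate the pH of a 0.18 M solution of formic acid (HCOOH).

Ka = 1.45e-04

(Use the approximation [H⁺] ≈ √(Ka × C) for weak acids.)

[H⁺] = √(Ka × C) = √(1.45e-04 × 0.18) = 5.1088e-03. pH = -log(5.1088e-03)

pH = 2.29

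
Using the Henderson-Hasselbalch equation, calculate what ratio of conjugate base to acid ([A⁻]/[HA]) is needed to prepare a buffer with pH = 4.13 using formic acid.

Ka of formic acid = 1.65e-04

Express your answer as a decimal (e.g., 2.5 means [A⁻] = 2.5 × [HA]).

pKa = -log(1.65e-04) = 3.7825. pH = pKa + log([A⁻]/[HA]), so log([A⁻]/[HA]) = pH − pKa = 4.13 − 3.7825 = 0.3475. [A⁻]/[HA] = 10^(0.3475) = 2.23

[A⁻]/[HA] = 2.23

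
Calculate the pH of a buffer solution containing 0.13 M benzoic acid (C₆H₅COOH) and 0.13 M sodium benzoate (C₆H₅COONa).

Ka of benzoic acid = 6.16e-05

pKa = -log(6.16e-05) = 4.21. pH = pKa + log([A⁻]/[HA]) = 4.21 + log(0.13/0.13)

pH = 4.21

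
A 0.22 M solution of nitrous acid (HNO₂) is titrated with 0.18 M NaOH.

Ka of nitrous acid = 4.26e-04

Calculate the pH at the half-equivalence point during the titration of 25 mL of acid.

At half-equivalence [HA] = [A⁻], so Henderson-Hasselbalch gives pH = pKa = -log(4.26e-04) = 3.37.

pH = pKa = 3.37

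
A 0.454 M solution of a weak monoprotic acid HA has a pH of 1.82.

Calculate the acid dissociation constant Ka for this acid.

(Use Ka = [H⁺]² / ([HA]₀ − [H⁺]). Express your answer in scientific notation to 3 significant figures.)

[H⁺] = 10^(−pH) = 10^(−1.82) = 1.514e-02 M. For HA ⇌ H⁺ + A⁻, Ka = [H⁺][A⁻]/[HA] = [H⁺]² / ([HA]₀ − [H⁺]) = (1.514e-02)² / (0.454 − 1.514e-02) = 5.22e-04.

K_a = 5.22e-04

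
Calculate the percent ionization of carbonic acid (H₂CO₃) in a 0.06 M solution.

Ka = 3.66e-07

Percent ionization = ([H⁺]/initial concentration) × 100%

Using Ka equilibrium: x² + Ka×x - Ka×C = 0. Solving: [H⁺] = 1.4801e-04. Percent = (1.4801e-04/0.06) × 100

Percent ionization = 0.247%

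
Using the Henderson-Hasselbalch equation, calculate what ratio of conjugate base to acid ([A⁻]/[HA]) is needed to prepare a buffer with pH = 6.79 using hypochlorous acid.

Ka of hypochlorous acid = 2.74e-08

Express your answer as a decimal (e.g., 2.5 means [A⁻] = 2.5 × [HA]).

pKa = -log(2.74e-08) = 7.5622. pH = pKa + log([A⁻]/[HA]), so log([A⁻]/[HA]) = pH − pKa = 6.79 − 7.5622 = -0.7722. [A⁻]/[HA] = 10^(-0.7722) = 0.169

[A⁻]/[HA] = 0.169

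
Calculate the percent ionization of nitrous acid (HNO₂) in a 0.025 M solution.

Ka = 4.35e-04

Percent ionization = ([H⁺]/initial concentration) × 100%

Using Ka equilibrium: x² + Ka×x - Ka×C = 0. Solving: [H⁺] = 3.0874e-03. Percent = (3.0874e-03/0.025) × 100

Percent ionization = 12.3%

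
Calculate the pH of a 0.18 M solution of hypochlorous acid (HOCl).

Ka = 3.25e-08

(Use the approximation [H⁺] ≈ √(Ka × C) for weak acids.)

[H⁺] = √(Ka × C) = √(3.25e-08 × 0.18) = 7.6485e-05. pH = -log(7.6485e-05)

pH = 4.12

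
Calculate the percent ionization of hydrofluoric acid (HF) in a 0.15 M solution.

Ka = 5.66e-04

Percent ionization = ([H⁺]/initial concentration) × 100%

Using Ka equilibrium: x² + Ka×x - Ka×C = 0. Solving: [H⁺] = 8.9355e-03. Percent = (8.9355e-03/0.15) × 100

Percent ionization = 5.96%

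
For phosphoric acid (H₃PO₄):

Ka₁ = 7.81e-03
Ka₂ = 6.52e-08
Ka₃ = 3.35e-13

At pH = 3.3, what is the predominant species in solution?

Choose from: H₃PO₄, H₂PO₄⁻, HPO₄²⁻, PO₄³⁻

pKa₁ = 2.11, pKa₂ = 7.19, pKa₃ = 12.47. For a polyprotic acid the predominant species crosses at each pKa: below pKa_n the protonated form dominates, above it the deprotonated form does. At pH = 3.3, the predominant species is H₂PO₄⁻.

H₂PO₄⁻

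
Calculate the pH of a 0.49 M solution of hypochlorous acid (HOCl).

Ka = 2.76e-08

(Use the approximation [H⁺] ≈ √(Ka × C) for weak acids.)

[H⁺] = √(Ka × C) = √(2.76e-08 × 0.49) = 1.1629e-04. pH = -log(1.1629e-04)

pH = 3.93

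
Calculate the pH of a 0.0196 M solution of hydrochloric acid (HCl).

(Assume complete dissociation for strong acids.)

[H⁺] = 0.0196 M for strong acid. pH = -log[H⁺] = -log(0.0196)

pH = 1.71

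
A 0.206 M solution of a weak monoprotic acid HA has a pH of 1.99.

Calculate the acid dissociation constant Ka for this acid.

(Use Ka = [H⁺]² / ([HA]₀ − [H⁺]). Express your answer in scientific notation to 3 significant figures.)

[H⁺] = 10^(−pH) = 10^(−1.99) = 1.023e-02 M. For HA ⇌ H⁺ + A⁻, Ka = [H⁺][A⁻]/[HA] = [H⁺]² / ([HA]₀ − [H⁺]) = (1.023e-02)² / (0.206 − 1.023e-02) = 5.35e-04.

K_a = 5.35e-04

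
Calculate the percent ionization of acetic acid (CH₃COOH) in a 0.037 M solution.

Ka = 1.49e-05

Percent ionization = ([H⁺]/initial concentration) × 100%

Using Ka equilibrium: x² + Ka×x - Ka×C = 0. Solving: [H⁺] = 7.3508e-04. Percent = (7.3508e-04/0.037) × 100

Percent ionization = 1.99%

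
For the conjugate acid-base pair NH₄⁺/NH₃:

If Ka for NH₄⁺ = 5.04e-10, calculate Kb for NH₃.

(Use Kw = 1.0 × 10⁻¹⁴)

For a conjugate pair Ka × Kb = Kw, so Kb = Kw/Ka = 1.0 × 10⁻¹⁴ / 5.04e-10 = 1.98e-05.

K_b = 1.98e-05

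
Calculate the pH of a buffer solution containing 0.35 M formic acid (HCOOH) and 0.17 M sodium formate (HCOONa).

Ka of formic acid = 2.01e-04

pKa = -log(2.01e-04) = 3.70. pH = pKa + log([A⁻]/[HA]) = 3.70 + log(0.17/0.35)

pH = 3.38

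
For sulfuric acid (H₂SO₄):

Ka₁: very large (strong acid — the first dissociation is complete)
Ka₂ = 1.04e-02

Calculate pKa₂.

pKa₂ = -log(Ka₂) = -log(1.04e-02) = 1.98.

pK_{a2} = 1.98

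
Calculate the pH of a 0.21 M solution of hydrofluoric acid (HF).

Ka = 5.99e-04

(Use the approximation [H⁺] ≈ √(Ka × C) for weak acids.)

[H⁺] = √(Ka × C) = √(5.99e-04 × 0.21) = 1.1216e-02. pH = -log(1.1216e-02)

pH = 1.95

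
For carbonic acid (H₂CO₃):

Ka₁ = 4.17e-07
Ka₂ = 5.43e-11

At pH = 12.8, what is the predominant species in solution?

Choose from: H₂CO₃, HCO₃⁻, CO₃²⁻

pKa₁ = 6.38, pKa₂ = 10.27. For a polyprotic acid the predominant species crosses at each pKa: below pKa_n the protonated form dominates, above it the deprotonated form does. At pH = 12.8, the predominant species is CO₃²⁻.

CO₃²⁻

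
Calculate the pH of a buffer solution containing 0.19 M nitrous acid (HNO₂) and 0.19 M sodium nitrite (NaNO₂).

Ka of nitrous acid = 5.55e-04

pKa = -log(5.55e-04) = 3.26. pH = pKa + log([A⁻]/[HA]) = 3.26 + log(0.19/0.19)

pH = 3.26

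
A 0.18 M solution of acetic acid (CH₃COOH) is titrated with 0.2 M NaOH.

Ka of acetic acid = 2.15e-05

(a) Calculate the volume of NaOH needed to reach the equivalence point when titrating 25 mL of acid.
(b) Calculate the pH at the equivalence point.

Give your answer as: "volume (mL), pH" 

moles acid = 0.18 × 25/1000 = 0.0045 mol; V_base = moles/0.2 × 1000 = 22.5 mL. At equivalence only the conjugate base is present: [A⁻] = 0.0045/0.048 = 9.4737e-02 M. Kb = Kw/Ka = 4.65e-10; [OH⁻] = √(Kb × [A⁻]) = 6.6380e-06; pOH = 5.18; pH = 14 - pOH = 8.82.

V = 22.5 mL, pH = 8.82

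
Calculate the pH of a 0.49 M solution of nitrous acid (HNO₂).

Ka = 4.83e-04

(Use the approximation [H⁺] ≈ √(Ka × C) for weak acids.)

[H⁺] = √(Ka × C) = √(4.83e-04 × 0.49) = 1.5384e-02. pH = -log(1.5384e-02)

pH = 1.81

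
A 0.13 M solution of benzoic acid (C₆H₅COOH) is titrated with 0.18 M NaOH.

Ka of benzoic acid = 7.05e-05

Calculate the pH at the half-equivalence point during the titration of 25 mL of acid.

At half-equivalence [HA] = [A⁻], so Henderson-Hasselbalch gives pH = pKa = -log(7.05e-05) = 4.15.

pH = pKa = 4.15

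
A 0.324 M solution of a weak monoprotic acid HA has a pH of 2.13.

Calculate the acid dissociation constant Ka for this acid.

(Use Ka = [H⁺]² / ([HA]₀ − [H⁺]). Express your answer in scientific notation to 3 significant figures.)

[H⁺] = 10^(−pH) = 10^(−2.13) = 7.413e-03 M. For HA ⇌ H⁺ + A⁻, Ka = [H⁺][A⁻]/[HA] = [H⁺]² / ([HA]₀ − [H⁺]) = (7.413e-03)² / (0.324 − 7.413e-03) = 1.74e-04.

K_a = 1.74e-04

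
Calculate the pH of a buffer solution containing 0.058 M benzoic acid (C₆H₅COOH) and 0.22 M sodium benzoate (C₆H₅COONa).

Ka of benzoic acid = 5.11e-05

pKa = -log(5.11e-05) = 4.29. pH = pKa + log([A⁻]/[HA]) = 4.29 + log(0.22/0.058)

pH = 4.87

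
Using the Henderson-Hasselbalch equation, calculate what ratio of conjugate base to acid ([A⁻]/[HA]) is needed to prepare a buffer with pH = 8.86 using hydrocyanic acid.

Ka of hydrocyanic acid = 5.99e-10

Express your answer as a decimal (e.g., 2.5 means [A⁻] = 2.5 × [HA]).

pKa = -log(5.99e-10) = 9.2226. pH = pKa + log([A⁻]/[HA]), so log([A⁻]/[HA]) = pH − pKa = 8.86 − 9.2226 = -0.3626. [A⁻]/[HA] = 10^(-0.3626) = 0.434

[A⁻]/[HA] = 0.434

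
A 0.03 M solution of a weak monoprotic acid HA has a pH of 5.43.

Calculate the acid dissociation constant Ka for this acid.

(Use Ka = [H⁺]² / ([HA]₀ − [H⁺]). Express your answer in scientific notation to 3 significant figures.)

[H⁺] = 10^(−pH) = 10^(−5.43) = 3.715e-06 M. For HA ⇌ H⁺ + A⁻, Ka = [H⁺][A⁻]/[HA] = [H⁺]² / ([HA]₀ − [H⁺]) = (3.715e-06)² / (0.03 − 3.715e-06) = 4.60e-10.

K_a = 4.60e-10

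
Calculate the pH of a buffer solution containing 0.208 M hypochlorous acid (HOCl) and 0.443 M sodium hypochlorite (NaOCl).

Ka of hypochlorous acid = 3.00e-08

pKa = -log(3.00e-08) = 7.52. pH = pKa + log([A⁻]/[HA]) = 7.52 + log(0.443/0.208)

pH = 7.85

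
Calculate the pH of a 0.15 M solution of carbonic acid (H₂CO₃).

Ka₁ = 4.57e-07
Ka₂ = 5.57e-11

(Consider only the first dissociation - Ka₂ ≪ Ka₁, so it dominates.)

First dissociation dominates. From Ka₁ = [H⁺][HA⁻]/[H₂A], x² + Ka₁·x − Ka₁·C = 0 with C = 0.15 M and Ka₁ = 4.57e-07. Solving: [H⁺] = (−Ka₁ + √(Ka₁² + 4·Ka₁·C)) / 2 = 2.6159e-04 M. pH = -log(2.6159e-04) = 3.58.

pH = 3.58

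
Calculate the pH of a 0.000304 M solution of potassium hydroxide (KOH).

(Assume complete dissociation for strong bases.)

[OH⁻] = 0.000304 M for strong base. pOH = -log[OH⁻] = 3.52, pH = 14 - pOH

pH = 10.48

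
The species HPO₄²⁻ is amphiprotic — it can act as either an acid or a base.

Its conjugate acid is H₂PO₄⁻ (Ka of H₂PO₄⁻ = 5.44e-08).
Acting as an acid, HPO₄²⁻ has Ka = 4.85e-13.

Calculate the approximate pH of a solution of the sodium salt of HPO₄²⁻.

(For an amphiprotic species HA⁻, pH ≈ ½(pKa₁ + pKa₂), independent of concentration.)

pKa₁ = -log(5.44e-08) = 7.26; pKa₂ = -log(4.85e-13) = 12.31. For an amphiprotic species, pH ≈ ½(pKa₁ + pKa₂) = ½(7.26 + 12.31) = 9.79.

pH = 9.79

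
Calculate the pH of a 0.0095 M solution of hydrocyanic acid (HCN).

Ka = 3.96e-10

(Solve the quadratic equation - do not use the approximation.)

x² + Ka×x - Ka×C = 0. Using quadratic formula: [H⁺] = 1.9394e-06

pH = 5.71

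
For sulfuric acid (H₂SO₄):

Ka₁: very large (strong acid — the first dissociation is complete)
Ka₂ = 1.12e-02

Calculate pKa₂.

pKa₂ = -log(Ka₂) = -log(1.12e-02) = 1.95.

pK_{a2} = 1.95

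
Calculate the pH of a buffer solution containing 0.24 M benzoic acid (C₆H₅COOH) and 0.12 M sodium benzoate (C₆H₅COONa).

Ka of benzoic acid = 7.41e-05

pKa = -log(7.41e-05) = 4.13. pH = pKa + log([A⁻]/[HA]) = 4.13 + log(0.12/0.24)

pH = 3.83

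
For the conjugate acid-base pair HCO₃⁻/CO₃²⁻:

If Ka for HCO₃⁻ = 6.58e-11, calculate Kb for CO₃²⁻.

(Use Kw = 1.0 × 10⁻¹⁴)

For a conjugate pair Ka × Kb = Kw, so Kb = Kw/Ka = 1.0 × 10⁻¹⁴ / 6.58e-11 = 1.52e-04.

K_b = 1.52e-04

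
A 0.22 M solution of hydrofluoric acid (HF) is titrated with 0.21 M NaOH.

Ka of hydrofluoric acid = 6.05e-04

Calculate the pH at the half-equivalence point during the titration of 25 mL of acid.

At half-equivalence [HA] = [A⁻], so Henderson-Hasselbalch gives pH = pKa = -log(6.05e-04) = 3.22.

pH = pKa = 3.22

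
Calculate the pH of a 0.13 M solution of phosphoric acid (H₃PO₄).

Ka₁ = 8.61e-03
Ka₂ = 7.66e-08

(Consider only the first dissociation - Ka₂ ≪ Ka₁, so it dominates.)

First dissociation dominates. From Ka₁ = [H⁺][HA⁻]/[H₂A], x² + Ka₁·x − Ka₁·C = 0 with C = 0.13 M and Ka₁ = 8.61e-03. Solving: [H⁺] = (−Ka₁ + √(Ka₁² + 4·Ka₁·C)) / 2 = 2.9427e-02 M. pH = -log(2.9427e-02) = 1.53.

pH = 1.53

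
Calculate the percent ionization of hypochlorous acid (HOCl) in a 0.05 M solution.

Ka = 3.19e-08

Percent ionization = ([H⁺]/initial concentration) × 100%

Using Ka equilibrium: x² + Ka×x - Ka×C = 0. Solving: [H⁺] = 3.9922e-05. Percent = (3.9922e-05/0.05) × 100

Percent ionization = 0.0798%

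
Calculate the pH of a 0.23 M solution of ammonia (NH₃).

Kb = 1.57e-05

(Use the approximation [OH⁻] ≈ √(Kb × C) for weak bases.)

[OH⁻] = √(Kb × C) = √(1.57e-05 × 0.23) = 1.9003e-03. pOH = 2.72, pH = 14 - pOH

pH = 11.28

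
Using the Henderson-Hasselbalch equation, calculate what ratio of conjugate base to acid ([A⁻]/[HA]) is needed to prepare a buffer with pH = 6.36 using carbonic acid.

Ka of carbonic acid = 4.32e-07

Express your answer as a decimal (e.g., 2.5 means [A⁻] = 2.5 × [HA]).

pKa = -log(4.32e-07) = 6.3645. pH = pKa + log([A⁻]/[HA]), so log([A⁻]/[HA]) = pH − pKa = 6.36 − 6.3645 = -0.0045. [A⁻]/[HA] = 10^(-0.0045) = 0.990

[A⁻]/[HA] = 0.990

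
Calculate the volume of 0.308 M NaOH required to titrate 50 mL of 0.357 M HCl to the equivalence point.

At equivalence: moles acid = moles base. moles HCl = 0.357 × 50/1000 = 0.01785 mol. V_base = moles / 0.308 × 1000 = 58.0 mL.

V_{base} = 58.0 mL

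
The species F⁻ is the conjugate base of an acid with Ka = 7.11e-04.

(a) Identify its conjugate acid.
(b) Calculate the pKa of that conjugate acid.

(a) The conjugate acid is formed by adding one H⁺ to F⁻, giving HF. (b) pKa = -log(Ka) = -log(7.11e-04) = 3.15.

Conjugate acid: HF; pK_a = 3.15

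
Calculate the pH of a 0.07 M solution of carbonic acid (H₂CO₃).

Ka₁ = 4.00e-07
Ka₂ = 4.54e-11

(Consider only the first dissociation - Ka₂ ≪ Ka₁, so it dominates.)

First dissociation dominates. From Ka₁ = [H⁺][HA⁻]/[H₂A], x² + Ka₁·x − Ka₁·C = 0 with C = 0.07 M and Ka₁ = 4.00e-07. Solving: [H⁺] = (−Ka₁ + √(Ka₁² + 4·Ka₁·C)) / 2 = 1.6713e-04 M. pH = -log(1.6713e-04) = 3.78.

pH = 3.78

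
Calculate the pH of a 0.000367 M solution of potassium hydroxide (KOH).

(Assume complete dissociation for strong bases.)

[OH⁻] = 0.000367 M for strong base. pOH = -log[OH⁻] = 3.44, pH = 14 - pOH

pH = 10.56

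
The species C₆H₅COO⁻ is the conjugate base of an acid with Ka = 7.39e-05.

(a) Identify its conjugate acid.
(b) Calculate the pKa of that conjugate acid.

(a) The conjugate acid is formed by adding one H⁺ to C₆H₅COO⁻, giving C₆H₅COOH. (b) pKa = -log(Ka) = -log(7.39e-05) = 4.13.

Conjugate acid: C₆H₅COOH; pK_a = 4.13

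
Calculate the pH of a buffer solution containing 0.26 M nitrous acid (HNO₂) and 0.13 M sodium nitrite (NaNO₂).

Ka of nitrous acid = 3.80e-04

pKa = -log(3.80e-04) = 3.42. pH = pKa + log([A⁻]/[HA]) = 3.42 + log(0.13/0.26)

pH = 3.12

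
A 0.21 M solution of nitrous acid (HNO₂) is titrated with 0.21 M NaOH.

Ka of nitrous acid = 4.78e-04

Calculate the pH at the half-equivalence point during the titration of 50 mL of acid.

At half-equivalence [HA] = [A⁻], so Henderson-Hasselbalch gives pH = pKa = -log(4.78e-04) = 3.32.

pH = pKa = 3.32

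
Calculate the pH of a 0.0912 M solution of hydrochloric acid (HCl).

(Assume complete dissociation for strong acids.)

[H⁺] = 0.0912 M for strong acid. pH = -log[H⁺] = -log(0.0912)

pH = 1.04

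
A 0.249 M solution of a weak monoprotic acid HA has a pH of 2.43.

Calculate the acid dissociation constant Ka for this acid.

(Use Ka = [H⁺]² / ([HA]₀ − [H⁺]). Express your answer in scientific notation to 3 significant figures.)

[H⁺] = 10^(−pH) = 10^(−2.43) = 3.715e-03 M. For HA ⇌ H⁺ + A⁻, Ka = [H⁺][A⁻]/[HA] = [H⁺]² / ([HA]₀ − [H⁺]) = (3.715e-03)² / (0.249 − 3.715e-03) = 5.63e-05.

K_a = 5.63e-05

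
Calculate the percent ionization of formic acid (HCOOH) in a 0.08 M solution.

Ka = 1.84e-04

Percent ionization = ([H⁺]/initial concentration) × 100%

Using Ka equilibrium: x² + Ka×x - Ka×C = 0. Solving: [H⁺] = 3.7458e-03. Percent = (3.7458e-03/0.08) × 100

Percent ionization = 4.68%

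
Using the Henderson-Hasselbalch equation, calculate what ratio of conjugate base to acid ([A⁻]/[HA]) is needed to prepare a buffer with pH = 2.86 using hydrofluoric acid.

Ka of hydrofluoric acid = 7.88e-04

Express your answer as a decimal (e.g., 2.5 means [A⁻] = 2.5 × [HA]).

pKa = -log(7.88e-04) = 3.1035. pH = pKa + log([A⁻]/[HA]), so log([A⁻]/[HA]) = pH − pKa = 2.86 − 3.1035 = -0.2435. [A⁻]/[HA] = 10^(-0.2435) = 0.571

[A⁻]/[HA] = 0.571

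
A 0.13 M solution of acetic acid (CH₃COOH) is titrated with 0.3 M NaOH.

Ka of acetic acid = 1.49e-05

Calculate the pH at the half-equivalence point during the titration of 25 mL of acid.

At half-equivalence [HA] = [A⁻], so Henderson-Hasselbalch gives pH = pKa = -log(1.49e-05) = 4.83.

pH = pKa = 4.83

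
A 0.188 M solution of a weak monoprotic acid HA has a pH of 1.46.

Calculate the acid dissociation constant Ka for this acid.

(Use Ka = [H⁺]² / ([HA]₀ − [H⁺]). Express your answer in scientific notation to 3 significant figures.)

[H⁺] = 10^(−pH) = 10^(−1.46) = 3.467e-02 M. For HA ⇌ H⁺ + A⁻, Ka = [H⁺][A⁻]/[HA] = [H⁺]² / ([HA]₀ − [H⁺]) = (3.467e-02)² / (0.188 − 3.467e-02) = 7.84e-03.

K_a = 7.84e-03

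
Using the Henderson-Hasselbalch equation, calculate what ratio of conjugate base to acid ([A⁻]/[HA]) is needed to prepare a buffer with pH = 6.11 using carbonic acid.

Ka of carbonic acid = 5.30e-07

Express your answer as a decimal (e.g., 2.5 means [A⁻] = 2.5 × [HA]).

pKa = -log(5.30e-07) = 6.2757. pH = pKa + log([A⁻]/[HA]), so log([A⁻]/[HA]) = pH − pKa = 6.11 − 6.2757 = -0.1657. [A⁻]/[HA] = 10^(-0.1657) = 0.683

[A⁻]/[HA] = 0.683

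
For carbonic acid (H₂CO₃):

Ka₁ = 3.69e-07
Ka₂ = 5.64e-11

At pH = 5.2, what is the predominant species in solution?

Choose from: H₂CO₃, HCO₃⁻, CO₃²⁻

pKa₁ = 6.43, pKa₂ = 10.25. For a polyprotic acid the predominant species crosses at each pKa: below pKa_n the protonated form dominates, above it the deprotonated form does. At pH = 5.2, the predominant species is H₂CO₃.

H₂CO₃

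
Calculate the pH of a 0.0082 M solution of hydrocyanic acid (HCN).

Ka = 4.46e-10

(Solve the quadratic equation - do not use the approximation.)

x² + Ka×x - Ka×C = 0. Using quadratic formula: [H⁺] = 1.9122e-06

pH = 5.72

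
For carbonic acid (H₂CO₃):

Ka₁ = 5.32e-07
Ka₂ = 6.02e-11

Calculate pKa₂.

pKa₂ = -log(Ka₂) = -log(6.02e-11) = 10.22.

pK_{a2} = 10.22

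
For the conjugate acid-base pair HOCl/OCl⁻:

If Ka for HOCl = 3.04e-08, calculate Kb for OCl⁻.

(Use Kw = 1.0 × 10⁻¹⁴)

For a conjugate pair Ka × Kb = Kw, so Kb = Kw/Ka = 1.0 × 10⁻¹⁴ / 3.04e-08 = 3.29e-07.

K_b = 3.29e-07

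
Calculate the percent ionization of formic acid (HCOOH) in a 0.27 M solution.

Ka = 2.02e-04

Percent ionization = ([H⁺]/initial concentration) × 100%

Using Ka equilibrium: x² + Ka×x - Ka×C = 0. Solving: [H⁺] = 7.2848e-03. Percent = (7.2848e-03/0.27) × 100

Percent ionization = 2.7%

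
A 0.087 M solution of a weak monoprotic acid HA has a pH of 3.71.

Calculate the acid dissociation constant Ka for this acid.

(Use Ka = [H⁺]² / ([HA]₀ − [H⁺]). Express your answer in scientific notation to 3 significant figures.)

[H⁺] = 10^(−pH) = 10^(−3.71) = 1.950e-04 M. For HA ⇌ H⁺ + A⁻, Ka = [H⁺][A⁻]/[HA] = [H⁺]² / ([HA]₀ − [H⁺]) = (1.950e-04)² / (0.087 − 1.950e-04) = 4.38e-07.

K_a = 4.38e-07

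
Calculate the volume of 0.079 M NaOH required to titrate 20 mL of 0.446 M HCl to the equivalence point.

At equivalence: moles acid = moles base. moles HCl = 0.446 × 20/1000 = 0.00892 mol. V_base = moles / 0.079 × 1000 = 112.9 mL.

V_{base} = 112.9 mL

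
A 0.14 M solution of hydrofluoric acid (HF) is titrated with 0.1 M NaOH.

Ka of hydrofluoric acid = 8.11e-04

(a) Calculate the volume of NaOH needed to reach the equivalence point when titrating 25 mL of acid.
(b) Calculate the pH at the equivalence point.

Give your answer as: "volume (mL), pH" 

moles acid = 0.14 × 25/1000 = 0.0035 mol; V_base = moles/0.1 × 1000 = 35.0 mL. At equivalence only the conjugate base is present: [A⁻] = 0.0035/0.060 = 5.8333e-02 M. Kb = Kw/Ka = 1.23e-11; [OH⁻] = √(Kb × [A⁻]) = 8.4810e-07; pOH = 6.07; pH = 14 - pOH = 7.93.

V = 35.0 mL, pH = 7.93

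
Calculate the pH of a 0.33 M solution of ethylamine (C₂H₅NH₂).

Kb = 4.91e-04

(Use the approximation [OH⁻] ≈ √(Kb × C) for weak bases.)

[OH⁻] = √(Kb × C) = √(4.91e-04 × 0.33) = 1.2729e-02. pOH = 1.90, pH = 14 - pOH

pH = 12.10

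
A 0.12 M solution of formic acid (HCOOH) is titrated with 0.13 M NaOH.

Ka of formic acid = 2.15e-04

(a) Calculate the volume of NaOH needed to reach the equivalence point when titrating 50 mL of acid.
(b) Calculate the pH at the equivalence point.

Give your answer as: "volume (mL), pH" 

moles acid = 0.12 × 50/1000 = 0.006 mol; V_base = moles/0.13 × 1000 = 46.2 mL. At equivalence only the conjugate base is present: [A⁻] = 0.006/0.096 = 6.2400e-02 M. Kb = Kw/Ka = 4.65e-11; [OH⁻] = √(Kb × [A⁻]) = 1.7036e-06; pOH = 5.77; pH = 14 - pOH = 8.23.

V = 46.2 mL, pH = 8.23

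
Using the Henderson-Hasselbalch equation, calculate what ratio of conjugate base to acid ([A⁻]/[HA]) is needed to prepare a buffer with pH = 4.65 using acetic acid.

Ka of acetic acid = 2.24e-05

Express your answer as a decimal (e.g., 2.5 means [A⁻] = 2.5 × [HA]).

pKa = -log(2.24e-05) = 4.6498. pH = pKa + log([A⁻]/[HA]), so log([A⁻]/[HA]) = pH − pKa = 4.65 − 4.6498 = 0.0002. [A⁻]/[HA] = 10^(0.0002) = 1.00

[A⁻]/[HA] = 1.00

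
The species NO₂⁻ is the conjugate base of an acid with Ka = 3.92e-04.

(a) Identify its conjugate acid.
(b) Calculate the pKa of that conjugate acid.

(a) The conjugate acid is formed by adding one H⁺ to NO₂⁻, giving HNO₂. (b) pKa = -log(Ka) = -log(3.92e-04) = 3.41.

Conjugate acid: HNO₂; pK_a = 3.41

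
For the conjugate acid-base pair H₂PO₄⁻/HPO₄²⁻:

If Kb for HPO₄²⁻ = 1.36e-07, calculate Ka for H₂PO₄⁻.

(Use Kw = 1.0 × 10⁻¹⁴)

For a conjugate pair Ka × Kb = Kw, so Ka = Kw/Kb = 1.0 × 10⁻¹⁴ / 1.36e-07 = 7.35e-08.

K_a = 7.35e-08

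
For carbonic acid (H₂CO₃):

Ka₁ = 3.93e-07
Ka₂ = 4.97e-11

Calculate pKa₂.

pKa₂ = -log(Ka₂) = -log(4.97e-11) = 10.30.

pK_{a2} = 10.30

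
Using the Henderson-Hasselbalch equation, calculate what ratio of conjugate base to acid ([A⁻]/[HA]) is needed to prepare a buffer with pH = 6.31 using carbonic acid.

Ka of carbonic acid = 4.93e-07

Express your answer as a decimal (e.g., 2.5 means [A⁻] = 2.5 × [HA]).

pKa = -log(4.93e-07) = 6.3072. pH = pKa + log([A⁻]/[HA]), so log([A⁻]/[HA]) = pH − pKa = 6.31 − 6.3072 = 0.0028. [A⁻]/[HA] = 10^(0.0028) = 1.01

[A⁻]/[HA] = 1.01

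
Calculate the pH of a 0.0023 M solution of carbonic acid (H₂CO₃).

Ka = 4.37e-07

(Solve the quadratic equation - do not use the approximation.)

x² + Ka×x - Ka×C = 0. Using quadratic formula: [H⁺] = 3.1486e-05

pH = 4.50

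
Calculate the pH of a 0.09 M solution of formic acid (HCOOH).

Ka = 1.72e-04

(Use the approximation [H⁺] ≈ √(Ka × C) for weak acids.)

[H⁺] = √(Ka × C) = √(1.72e-04 × 0.09) = 3.9345e-03. pH = -log(3.9345e-03)

pH = 2.41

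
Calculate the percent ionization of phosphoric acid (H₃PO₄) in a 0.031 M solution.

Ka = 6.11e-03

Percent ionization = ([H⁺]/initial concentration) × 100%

Using Ka equilibrium: x² + Ka×x - Ka×C = 0. Solving: [H⁺] = 1.1043e-02. Percent = (1.1043e-02/0.031) × 100

Percent ionization = 35.6%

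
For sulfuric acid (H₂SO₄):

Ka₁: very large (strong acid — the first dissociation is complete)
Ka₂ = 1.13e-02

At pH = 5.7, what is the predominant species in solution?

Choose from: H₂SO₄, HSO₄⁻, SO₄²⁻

The first dissociation is complete, so H₂SO₄ itself is never the predominant species in water; pKa₂ = -log(1.13e-02) = 1.95. For a polyprotic acid the predominant species crosses at each pKa: below pKa_n the protonated form dominates, above it the deprotonated form does. At pH = 5.7, the predominant species is SO₄²⁻.

SO₄²⁻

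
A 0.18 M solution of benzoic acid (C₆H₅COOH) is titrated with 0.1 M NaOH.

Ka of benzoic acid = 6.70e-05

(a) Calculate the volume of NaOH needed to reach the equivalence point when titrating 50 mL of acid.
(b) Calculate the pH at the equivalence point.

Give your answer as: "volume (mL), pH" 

moles acid = 0.18 × 50/1000 = 0.009 mol; V_base = moles/0.1 × 1000 = 90.0 mL. At equivalence only the conjugate base is present: [A⁻] = 0.009/0.140 = 6.4286e-02 M. Kb = Kw/Ka = 1.49e-10; [OH⁻] = √(Kb × [A⁻]) = 3.0976e-06; pOH = 5.51; pH = 14 - pOH = 8.49.

V = 90.0 mL, pH = 8.49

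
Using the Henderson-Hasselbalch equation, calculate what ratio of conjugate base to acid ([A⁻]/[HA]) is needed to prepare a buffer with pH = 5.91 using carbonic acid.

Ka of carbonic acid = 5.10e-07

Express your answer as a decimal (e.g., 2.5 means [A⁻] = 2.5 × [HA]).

pKa = -log(5.10e-07) = 6.2924. pH = pKa + log([A⁻]/[HA]), so log([A⁻]/[HA]) = pH − pKa = 5.91 − 6.2924 = -0.3824. [A⁻]/[HA] = 10^(-0.3824) = 0.415

[A⁻]/[HA] = 0.415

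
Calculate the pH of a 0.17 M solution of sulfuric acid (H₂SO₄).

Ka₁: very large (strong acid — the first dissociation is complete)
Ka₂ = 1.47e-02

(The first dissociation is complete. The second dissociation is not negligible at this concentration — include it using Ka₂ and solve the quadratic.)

First dissociation is complete: [H⁺]₀ = [HSO₄⁻]₀ = C = 0.17 M. Second dissociation HSO₄⁻ ⇌ H⁺ + SO₄²⁻: let x = [SO₄²⁻]. Ka₂ = (C + x)·x / (C − x) = 1.47e-02 → x² + (C + Ka₂)·x − Ka₂·C = 0 → x² + 0.18470·x − 2.499e-03 = 0. x = (−0.18470 + √(0.18470² + 4 × 2.499e-03)) / 2 = 1.2662e-02 M. [H⁺] = C + x = 0.17 + 1.2662e-02 = 1.8266e-01 M. pH = -log(1.8266e-01) = 0.74.

pH = 0.74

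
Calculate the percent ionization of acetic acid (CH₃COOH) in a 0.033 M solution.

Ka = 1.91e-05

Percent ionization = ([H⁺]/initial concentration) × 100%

Using Ka equilibrium: x² + Ka×x - Ka×C = 0. Solving: [H⁺] = 7.8442e-04. Percent = (7.8442e-04/0.033) × 100

Percent ionization = 2.38%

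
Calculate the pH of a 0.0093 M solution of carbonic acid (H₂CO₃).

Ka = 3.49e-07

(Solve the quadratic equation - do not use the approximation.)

x² + Ka×x - Ka×C = 0. Using quadratic formula: [H⁺] = 5.6797e-05

pH = 4.25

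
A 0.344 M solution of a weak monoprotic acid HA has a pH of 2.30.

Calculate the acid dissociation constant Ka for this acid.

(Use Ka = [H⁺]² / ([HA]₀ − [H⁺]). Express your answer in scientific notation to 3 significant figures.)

[H⁺] = 10^(−pH) = 10^(−2.30) = 5.012e-03 M. For HA ⇌ H⁺ + A⁻, Ka = [H⁺][A⁻]/[HA] = [H⁺]² / ([HA]₀ − [H⁺]) = (5.012e-03)² / (0.344 − 5.012e-03) = 7.41e-05.

K_a = 7.41e-05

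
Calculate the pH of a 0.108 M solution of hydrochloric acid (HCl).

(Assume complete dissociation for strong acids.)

[H⁺] = 0.108 M for strong acid. pH = -log[H⁺] = -log(0.108)

pH = 0.97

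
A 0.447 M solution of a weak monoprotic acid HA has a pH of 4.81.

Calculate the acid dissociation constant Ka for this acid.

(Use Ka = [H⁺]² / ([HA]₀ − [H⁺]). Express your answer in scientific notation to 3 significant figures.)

[H⁺] = 10^(−pH) = 10^(−4.81) = 1.549e-05 M. For HA ⇌ H⁺ + A⁻, Ka = [H⁺][A⁻]/[HA] = [H⁺]² / ([HA]₀ − [H⁺]) = (1.549e-05)² / (0.447 − 1.549e-05) = 5.37e-10.

K_a = 5.37e-10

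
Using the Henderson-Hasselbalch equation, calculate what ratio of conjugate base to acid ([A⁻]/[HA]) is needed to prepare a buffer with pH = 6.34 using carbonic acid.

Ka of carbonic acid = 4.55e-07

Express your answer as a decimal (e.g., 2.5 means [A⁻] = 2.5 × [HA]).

pKa = -log(4.55e-07) = 6.3420. pH = pKa + log([A⁻]/[HA]), so log([A⁻]/[HA]) = pH − pKa = 6.34 − 6.3420 = -0.0020. [A⁻]/[HA] = 10^(-0.0020) = 0.995

[A⁻]/[HA] = 0.995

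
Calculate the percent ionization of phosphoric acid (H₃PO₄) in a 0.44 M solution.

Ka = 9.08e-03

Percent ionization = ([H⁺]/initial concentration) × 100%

Using Ka equilibrium: x² + Ka×x - Ka×C = 0. Solving: [H⁺] = 5.8830e-02. Percent = (5.8830e-02/0.44) × 100

Percent ionization = 13.4%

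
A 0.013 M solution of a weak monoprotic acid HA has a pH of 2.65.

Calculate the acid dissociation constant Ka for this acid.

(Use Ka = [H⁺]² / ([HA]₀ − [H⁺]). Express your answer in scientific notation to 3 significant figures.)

[H⁺] = 10^(−pH) = 10^(−2.65) = 2.239e-03 M. For HA ⇌ H⁺ + A⁻, Ka = [H⁺][A⁻]/[HA] = [H⁺]² / ([HA]₀ − [H⁺]) = (2.239e-03)² / (0.013 − 2.239e-03) = 4.66e-04.

K_a = 4.66e-04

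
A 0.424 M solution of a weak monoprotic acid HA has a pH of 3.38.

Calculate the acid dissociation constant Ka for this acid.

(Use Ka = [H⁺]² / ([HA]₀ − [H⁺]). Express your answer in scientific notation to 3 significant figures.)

[H⁺] = 10^(−pH) = 10^(−3.38) = 4.169e-04 M. For HA ⇌ H⁺ + A⁻, Ka = [H⁺][A⁻]/[HA] = [H⁺]² / ([HA]₀ − [H⁺]) = (4.169e-04)² / (0.424 − 4.169e-04) = 4.10e-07.

K_a = 4.10e-07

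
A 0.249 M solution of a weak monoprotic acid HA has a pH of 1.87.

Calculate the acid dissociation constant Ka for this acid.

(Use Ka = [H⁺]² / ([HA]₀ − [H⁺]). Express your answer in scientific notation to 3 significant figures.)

[H⁺] = 10^(−pH) = 10^(−1.87) = 1.349e-02 M. For HA ⇌ H⁺ + A⁻, Ka = [H⁺][A⁻]/[HA] = [H⁺]² / ([HA]₀ − [H⁺]) = (1.349e-02)² / (0.249 − 1.349e-02) = 7.73e-04.

K_a = 7.73e-04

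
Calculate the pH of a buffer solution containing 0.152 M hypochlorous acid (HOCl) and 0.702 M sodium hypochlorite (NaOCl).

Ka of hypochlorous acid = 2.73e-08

pKa = -log(2.73e-08) = 7.56. pH = pKa + log([A⁻]/[HA]) = 7.56 + log(0.702/0.152)

pH = 8.23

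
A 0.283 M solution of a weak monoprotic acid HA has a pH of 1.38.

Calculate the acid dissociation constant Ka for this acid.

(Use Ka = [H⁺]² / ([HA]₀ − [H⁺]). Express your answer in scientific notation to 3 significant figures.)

[H⁺] = 10^(−pH) = 10^(−1.38) = 4.169e-02 M. For HA ⇌ H⁺ + A⁻, Ka = [H⁺][A⁻]/[HA] = [H⁺]² / ([HA]₀ − [H⁺]) = (4.169e-02)² / (0.283 − 4.169e-02) = 7.20e-03.

K_a = 7.20e-03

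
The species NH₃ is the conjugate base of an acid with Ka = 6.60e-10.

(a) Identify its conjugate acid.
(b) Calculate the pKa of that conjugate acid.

(a) The conjugate acid is formed by adding one H⁺ to NH₃, giving NH₄⁺. (b) pKa = -log(Ka) = -log(6.60e-10) = 9.18.

Conjugate acid: NH₄⁺; pK_a = 9.18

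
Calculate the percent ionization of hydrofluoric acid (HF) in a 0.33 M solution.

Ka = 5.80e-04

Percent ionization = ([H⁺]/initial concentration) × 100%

Using Ka equilibrium: x² + Ka×x - Ka×C = 0. Solving: [H⁺] = 1.3548e-02. Percent = (1.3548e-02/0.33) × 100

Percent ionization = 4.11%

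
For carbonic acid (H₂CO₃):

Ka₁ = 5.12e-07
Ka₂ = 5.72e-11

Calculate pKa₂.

pKa₂ = -log(Ka₂) = -log(5.72e-11) = 10.24.

pK_{a2} = 10.24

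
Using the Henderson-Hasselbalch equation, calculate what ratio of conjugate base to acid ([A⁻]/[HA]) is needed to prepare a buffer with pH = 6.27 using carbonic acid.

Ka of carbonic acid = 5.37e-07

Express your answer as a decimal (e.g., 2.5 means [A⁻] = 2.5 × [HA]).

pKa = -log(5.37e-07) = 6.2700. pH = pKa + log([A⁻]/[HA]), so log([A⁻]/[HA]) = pH − pKa = 6.27 − 6.2700 = -0.0000. [A⁻]/[HA] = 10^(-0.0000) = 1.00

[A⁻]/[HA] = 1.00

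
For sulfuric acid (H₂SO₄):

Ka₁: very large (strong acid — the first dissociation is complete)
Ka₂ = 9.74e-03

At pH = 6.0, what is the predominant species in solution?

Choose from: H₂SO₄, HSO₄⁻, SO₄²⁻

The first dissociation is complete, so H₂SO₄ itself is never the predominant species in water; pKa₂ = -log(9.74e-03) = 2.01. For a polyprotic acid the predominant species crosses at each pKa: below pKa_n the protonated form dominates, above it the deprotonated form does. At pH = 6.0, the predominant species is SO₄²⁻.

SO₄²⁻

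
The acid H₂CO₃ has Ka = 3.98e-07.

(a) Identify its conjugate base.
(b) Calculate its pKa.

(a) The conjugate base is formed by removing one H⁺ from H₂CO₃, giving HCO₃⁻. (b) pKa = -log(Ka) = -log(3.98e-07) = 6.40.

Conjugate base: HCO₃⁻; pK_a = 6.40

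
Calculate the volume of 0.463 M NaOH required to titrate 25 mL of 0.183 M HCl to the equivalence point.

At equivalence: moles acid = moles base. moles HCl = 0.183 × 25/1000 = 0.004575 mol. V_base = moles / 0.463 × 1000 = 9.9 mL.

V_{base} = 9.9 mL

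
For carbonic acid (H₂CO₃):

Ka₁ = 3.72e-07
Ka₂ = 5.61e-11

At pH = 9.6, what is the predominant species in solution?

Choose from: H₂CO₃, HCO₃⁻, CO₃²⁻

pKa₁ = 6.43, pKa₂ = 10.25. For a polyprotic acid the predominant species crosses at each pKa: below pKa_n the protonated form dominates, above it the deprotonated form does. At pH = 9.6, the predominant species is HCO₃⁻.

HCO₃⁻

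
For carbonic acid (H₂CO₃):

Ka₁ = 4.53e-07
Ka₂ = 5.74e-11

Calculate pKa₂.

pKa₂ = -log(Ka₂) = -log(5.74e-11) = 10.24.

pK_{a2} = 10.24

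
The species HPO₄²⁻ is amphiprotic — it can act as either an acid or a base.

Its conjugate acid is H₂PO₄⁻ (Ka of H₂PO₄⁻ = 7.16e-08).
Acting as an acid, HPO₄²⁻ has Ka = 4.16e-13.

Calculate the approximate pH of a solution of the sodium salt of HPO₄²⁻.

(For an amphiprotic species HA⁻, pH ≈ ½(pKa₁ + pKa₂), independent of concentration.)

pKa₁ = -log(7.16e-08) = 7.15; pKa₂ = -log(4.16e-13) = 12.38. For an amphiprotic species, pH ≈ ½(pKa₁ + pKa₂) = ½(7.15 + 12.38) = 9.76.

pH = 9.76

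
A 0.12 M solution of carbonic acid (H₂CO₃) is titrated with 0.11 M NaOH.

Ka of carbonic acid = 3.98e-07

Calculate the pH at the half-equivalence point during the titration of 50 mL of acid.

At half-equivalence [HA] = [A⁻], so Henderson-Hasselbalch gives pH = pKa = -log(3.98e-07) = 6.40.

pH = pKa = 6.40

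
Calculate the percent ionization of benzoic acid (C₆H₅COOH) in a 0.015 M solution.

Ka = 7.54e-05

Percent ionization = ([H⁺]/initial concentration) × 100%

Using Ka equilibrium: x² + Ka×x - Ka×C = 0. Solving: [H⁺] = 1.0265e-03. Percent = (1.0265e-03/0.015) × 100

Percent ionization = 6.84%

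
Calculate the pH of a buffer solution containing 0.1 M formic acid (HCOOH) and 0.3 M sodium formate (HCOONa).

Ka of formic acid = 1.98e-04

pKa = -log(1.98e-04) = 3.70. pH = pKa + log([A⁻]/[HA]) = 3.70 + log(0.3/0.1)

pH = 4.18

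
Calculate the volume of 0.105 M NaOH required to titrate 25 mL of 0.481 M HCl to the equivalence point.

At equivalence: moles acid = moles base. moles HCl = 0.481 × 25/1000 = 0.01203 mol. V_base = moles / 0.105 × 1000 = 114.5 mL.

V_{base} = 114.5 mL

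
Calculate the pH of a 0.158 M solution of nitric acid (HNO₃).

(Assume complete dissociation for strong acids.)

[H⁺] = 0.158 M for strong acid. pH = -log[H⁺] = -log(0.158)

pH = 0.80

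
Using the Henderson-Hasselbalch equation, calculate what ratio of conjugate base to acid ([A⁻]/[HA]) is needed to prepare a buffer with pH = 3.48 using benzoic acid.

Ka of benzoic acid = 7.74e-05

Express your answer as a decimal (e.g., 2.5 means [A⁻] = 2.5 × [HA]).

pKa = -log(7.74e-05) = 4.1113. pH = pKa + log([A⁻]/[HA]), so log([A⁻]/[HA]) = pH − pKa = 3.48 − 4.1113 = -0.6313. [A⁻]/[HA] = 10^(-0.6313) = 0.234

[A⁻]/[HA] = 0.234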